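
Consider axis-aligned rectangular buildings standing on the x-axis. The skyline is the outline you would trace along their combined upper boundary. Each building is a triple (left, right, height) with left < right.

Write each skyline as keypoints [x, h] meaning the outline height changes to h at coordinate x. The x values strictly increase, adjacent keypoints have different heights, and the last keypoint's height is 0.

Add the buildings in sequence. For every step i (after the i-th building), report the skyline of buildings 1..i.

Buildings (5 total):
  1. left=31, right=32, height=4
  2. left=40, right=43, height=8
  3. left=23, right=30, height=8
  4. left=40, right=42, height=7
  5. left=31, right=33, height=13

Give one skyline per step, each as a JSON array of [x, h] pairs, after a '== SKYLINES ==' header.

== SKYLINES ==
[[31,4],[32,0]]
[[31,4],[32,0],[40,8],[43,0]]
[[23,8],[30,0],[31,4],[32,0],[40,8],[43,0]]
[[23,8],[30,0],[31,4],[32,0],[40,8],[43,0]]
[[23,8],[30,0],[31,13],[33,0],[40,8],[43,0]]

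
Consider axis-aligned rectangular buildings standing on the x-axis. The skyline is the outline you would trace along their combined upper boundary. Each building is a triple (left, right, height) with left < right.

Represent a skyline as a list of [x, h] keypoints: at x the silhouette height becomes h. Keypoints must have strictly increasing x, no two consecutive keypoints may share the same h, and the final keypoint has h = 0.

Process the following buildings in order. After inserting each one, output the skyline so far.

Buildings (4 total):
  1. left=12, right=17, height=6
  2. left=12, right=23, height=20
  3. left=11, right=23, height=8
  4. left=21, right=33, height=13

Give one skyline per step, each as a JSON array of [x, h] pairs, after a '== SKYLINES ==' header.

== SKYLINES ==
[[12,6],[17,0]]
[[12,20],[23,0]]
[[11,8],[12,20],[23,0]]
[[11,8],[12,20],[23,13],[33,0]]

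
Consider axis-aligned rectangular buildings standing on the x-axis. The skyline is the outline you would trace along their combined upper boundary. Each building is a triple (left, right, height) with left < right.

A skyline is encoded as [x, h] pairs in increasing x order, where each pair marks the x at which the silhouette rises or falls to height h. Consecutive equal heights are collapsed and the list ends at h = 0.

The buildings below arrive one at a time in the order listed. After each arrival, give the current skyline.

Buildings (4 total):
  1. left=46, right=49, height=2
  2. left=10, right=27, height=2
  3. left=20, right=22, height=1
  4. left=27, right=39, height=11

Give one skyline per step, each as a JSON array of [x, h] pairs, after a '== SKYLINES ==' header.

== SKYLINES ==
[[46,2],[49,0]]
[[10,2],[27,0],[46,2],[49,0]]
[[10,2],[27,0],[46,2],[49,0]]
[[10,2],[27,11],[39,0],[46,2],[49,0]]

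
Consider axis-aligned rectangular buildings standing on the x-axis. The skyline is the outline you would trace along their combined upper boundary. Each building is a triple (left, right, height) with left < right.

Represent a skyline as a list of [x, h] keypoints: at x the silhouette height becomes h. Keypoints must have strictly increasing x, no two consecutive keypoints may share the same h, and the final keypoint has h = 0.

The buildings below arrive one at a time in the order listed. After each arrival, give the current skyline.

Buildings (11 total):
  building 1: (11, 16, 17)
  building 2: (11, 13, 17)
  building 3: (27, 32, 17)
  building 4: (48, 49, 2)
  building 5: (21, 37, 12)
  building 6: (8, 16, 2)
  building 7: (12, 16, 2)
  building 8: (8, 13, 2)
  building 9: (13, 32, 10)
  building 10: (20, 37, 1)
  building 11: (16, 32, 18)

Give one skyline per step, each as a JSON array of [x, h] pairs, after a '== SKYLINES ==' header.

== SKYLINES ==
[[11,17],[16,0]]
[[11,17],[16,0]]
[[11,17],[16,0],[27,17],[32,0]]
[[11,17],[16,0],[27,17],[32,0],[48,2],[49,0]]
[[11,17],[16,0],[21,12],[27,17],[32,12],[37,0],[48,2],[49,0]]
[[8,2],[11,17],[16,0],[21,12],[27,17],[32,12],[37,0],[48,2],[49,0]]
[[8,2],[11,17],[16,0],[21,12],[27,17],[32,12],[37,0],[48,2],[49,0]]
[[8,2],[11,17],[16,0],[21,12],[27,17],[32,12],[37,0],[48,2],[49,0]]
[[8,2],[11,17],[16,10],[21,12],[27,17],[32,12],[37,0],[48,2],[49,0]]
[[8,2],[11,17],[16,10],[21,12],[27,17],[32,12],[37,0],[48,2],[49,0]]
[[8,2],[11,17],[16,18],[32,12],[37,0],[48,2],[49,0]]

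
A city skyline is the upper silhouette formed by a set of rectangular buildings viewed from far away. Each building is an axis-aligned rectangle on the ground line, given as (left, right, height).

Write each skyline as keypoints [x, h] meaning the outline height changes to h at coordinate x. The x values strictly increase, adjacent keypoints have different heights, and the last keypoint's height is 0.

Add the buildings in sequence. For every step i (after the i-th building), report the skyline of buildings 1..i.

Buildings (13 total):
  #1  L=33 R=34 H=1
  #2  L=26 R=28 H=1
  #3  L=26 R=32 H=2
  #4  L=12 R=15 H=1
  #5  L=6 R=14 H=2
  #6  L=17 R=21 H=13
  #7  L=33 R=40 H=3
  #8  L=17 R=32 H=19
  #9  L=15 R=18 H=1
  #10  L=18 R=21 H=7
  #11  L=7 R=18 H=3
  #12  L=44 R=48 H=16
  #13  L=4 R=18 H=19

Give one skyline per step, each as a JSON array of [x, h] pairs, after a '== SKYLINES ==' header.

== SKYLINES ==
[[33,1],[34,0]]
[[26,1],[28,0],[33,1],[34,0]]
[[26,2],[32,0],[33,1],[34,0]]
[[12,1],[15,0],[26,2],[32,0],[33,1],[34,0]]
[[6,2],[14,1],[15,0],[26,2],[32,0],[33,1],[34,0]]
[[6,2],[14,1],[15,0],[17,13],[21,0],[26,2],[32,0],[33,1],[34,0]]
[[6,2],[14,1],[15,0],[17,13],[21,0],[26,2],[32,0],[33,3],[40,0]]
[[6,2],[14,1],[15,0],[17,19],[32,0],[33,3],[40,0]]
[[6,2],[14,1],[17,19],[32,0],[33,3],[40,0]]
[[6,2],[14,1],[17,19],[32,0],[33,3],[40,0]]
[[6,2],[7,3],[17,19],[32,0],[33,3],[40,0]]
[[6,2],[7,3],[17,19],[32,0],[33,3],[40,0],[44,16],[48,0]]
[[4,19],[32,0],[33,3],[40,0],[44,16],[48,0]]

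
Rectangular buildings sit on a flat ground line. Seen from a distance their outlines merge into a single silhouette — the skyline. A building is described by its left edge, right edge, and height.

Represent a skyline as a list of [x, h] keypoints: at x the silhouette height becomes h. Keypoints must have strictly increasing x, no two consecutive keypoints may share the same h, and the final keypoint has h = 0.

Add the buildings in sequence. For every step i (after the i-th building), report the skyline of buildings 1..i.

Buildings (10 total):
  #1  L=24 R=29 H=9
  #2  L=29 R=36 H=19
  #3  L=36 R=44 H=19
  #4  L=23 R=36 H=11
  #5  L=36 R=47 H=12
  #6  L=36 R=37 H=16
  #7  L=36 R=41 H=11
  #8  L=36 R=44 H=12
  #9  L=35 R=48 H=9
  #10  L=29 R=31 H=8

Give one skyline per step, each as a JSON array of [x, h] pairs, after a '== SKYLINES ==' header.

== SKYLINES ==
[[24,9],[29,0]]
[[24,9],[29,19],[36,0]]
[[24,9],[29,19],[44,0]]
[[23,11],[29,19],[44,0]]
[[23,11],[29,19],[44,12],[47,0]]
[[23,11],[29,19],[44,12],[47,0]]
[[23,11],[29,19],[44,12],[47,0]]
[[23,11],[29,19],[44,12],[47,0]]
[[23,11],[29,19],[44,12],[47,9],[48,0]]
[[23,11],[29,19],[44,12],[47,9],[48,0]]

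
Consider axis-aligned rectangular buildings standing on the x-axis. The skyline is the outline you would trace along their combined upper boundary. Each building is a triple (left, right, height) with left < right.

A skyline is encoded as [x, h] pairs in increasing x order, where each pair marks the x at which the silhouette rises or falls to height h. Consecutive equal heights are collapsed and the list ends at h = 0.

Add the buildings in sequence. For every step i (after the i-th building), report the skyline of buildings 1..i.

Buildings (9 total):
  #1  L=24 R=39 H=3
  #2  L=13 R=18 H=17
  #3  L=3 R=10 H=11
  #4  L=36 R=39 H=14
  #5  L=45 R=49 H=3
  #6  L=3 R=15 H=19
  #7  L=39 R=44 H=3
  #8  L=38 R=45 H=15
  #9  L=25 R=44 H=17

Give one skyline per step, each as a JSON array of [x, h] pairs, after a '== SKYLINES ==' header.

== SKYLINES ==
[[24,3],[39,0]]
[[13,17],[18,0],[24,3],[39,0]]
[[3,11],[10,0],[13,17],[18,0],[24,3],[39,0]]
[[3,11],[10,0],[13,17],[18,0],[24,3],[36,14],[39,0]]
[[3,11],[10,0],[13,17],[18,0],[24,3],[36,14],[39,0],[45,3],[49,0]]
[[3,19],[15,17],[18,0],[24,3],[36,14],[39,0],[45,3],[49,0]]
[[3,19],[15,17],[18,0],[24,3],[36,14],[39,3],[44,0],[45,3],[49,0]]
[[3,19],[15,17],[18,0],[24,3],[36,14],[38,15],[45,3],[49,0]]
[[3,19],[15,17],[18,0],[24,3],[25,17],[44,15],[45,3],[49,0]]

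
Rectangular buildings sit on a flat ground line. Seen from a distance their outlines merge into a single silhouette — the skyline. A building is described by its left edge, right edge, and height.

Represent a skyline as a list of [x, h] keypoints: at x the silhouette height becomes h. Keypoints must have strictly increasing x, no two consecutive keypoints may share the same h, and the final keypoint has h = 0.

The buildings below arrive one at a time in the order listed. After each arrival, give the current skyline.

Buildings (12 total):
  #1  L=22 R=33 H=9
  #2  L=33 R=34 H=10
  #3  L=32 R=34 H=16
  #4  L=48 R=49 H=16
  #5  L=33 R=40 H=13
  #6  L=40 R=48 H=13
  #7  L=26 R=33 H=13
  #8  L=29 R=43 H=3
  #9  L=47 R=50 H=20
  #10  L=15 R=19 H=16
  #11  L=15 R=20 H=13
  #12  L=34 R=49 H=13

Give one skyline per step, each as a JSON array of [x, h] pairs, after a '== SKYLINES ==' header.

== SKYLINES ==
[[22,9],[33,0]]
[[22,9],[33,10],[34,0]]
[[22,9],[32,16],[34,0]]
[[22,9],[32,16],[34,0],[48,16],[49,0]]
[[22,9],[32,16],[34,13],[40,0],[48,16],[49,0]]
[[22,9],[32,16],[34,13],[48,16],[49,0]]
[[22,9],[26,13],[32,16],[34,13],[48,16],[49,0]]
[[22,9],[26,13],[32,16],[34,13],[48,16],[49,0]]
[[22,9],[26,13],[32,16],[34,13],[47,20],[50,0]]
[[15,16],[19,0],[22,9],[26,13],[32,16],[34,13],[47,20],[50,0]]
[[15,16],[19,13],[20,0],[22,9],[26,13],[32,16],[34,13],[47,20],[50,0]]
[[15,16],[19,13],[20,0],[22,9],[26,13],[32,16],[34,13],[47,20],[50,0]]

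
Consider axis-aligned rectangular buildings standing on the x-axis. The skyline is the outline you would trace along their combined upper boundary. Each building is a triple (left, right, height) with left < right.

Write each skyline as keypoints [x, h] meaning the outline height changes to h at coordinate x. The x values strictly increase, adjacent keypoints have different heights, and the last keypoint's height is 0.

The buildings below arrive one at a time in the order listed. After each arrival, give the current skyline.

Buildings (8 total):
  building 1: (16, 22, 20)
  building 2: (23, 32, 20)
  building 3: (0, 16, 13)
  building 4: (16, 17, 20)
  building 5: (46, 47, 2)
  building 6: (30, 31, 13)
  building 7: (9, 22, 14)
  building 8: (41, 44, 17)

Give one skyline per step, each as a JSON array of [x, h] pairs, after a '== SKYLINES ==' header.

== SKYLINES ==
[[16,20],[22,0]]
[[16,20],[22,0],[23,20],[32,0]]
[[0,13],[16,20],[22,0],[23,20],[32,0]]
[[0,13],[16,20],[22,0],[23,20],[32,0]]
[[0,13],[16,20],[22,0],[23,20],[32,0],[46,2],[47,0]]
[[0,13],[16,20],[22,0],[23,20],[32,0],[46,2],[47,0]]
[[0,13],[9,14],[16,20],[22,0],[23,20],[32,0],[46,2],[47,0]]
[[0,13],[9,14],[16,20],[22,0],[23,20],[32,0],[41,17],[44,0],[46,2],[47,0]]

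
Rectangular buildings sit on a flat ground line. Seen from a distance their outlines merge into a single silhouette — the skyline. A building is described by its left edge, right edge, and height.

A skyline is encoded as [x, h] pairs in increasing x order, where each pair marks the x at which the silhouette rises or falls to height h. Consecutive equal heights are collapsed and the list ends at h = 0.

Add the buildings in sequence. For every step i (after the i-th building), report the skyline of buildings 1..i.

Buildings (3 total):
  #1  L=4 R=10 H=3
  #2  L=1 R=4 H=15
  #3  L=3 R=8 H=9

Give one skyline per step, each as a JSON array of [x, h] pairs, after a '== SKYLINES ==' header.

== SKYLINES ==
[[4,3],[10,0]]
[[1,15],[4,3],[10,0]]
[[1,15],[4,9],[8,3],[10,0]]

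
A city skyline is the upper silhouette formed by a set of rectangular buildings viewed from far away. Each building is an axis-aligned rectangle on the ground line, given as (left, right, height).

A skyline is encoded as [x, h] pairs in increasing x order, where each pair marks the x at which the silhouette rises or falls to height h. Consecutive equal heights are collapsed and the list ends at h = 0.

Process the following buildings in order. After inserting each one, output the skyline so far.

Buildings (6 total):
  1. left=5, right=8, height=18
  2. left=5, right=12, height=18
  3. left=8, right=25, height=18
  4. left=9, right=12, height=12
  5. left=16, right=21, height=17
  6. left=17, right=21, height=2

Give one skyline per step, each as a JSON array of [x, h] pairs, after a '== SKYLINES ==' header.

== SKYLINES ==
[[5,18],[8,0]]
[[5,18],[12,0]]
[[5,18],[25,0]]
[[5,18],[25,0]]
[[5,18],[25,0]]
[[5,18],[25,0]]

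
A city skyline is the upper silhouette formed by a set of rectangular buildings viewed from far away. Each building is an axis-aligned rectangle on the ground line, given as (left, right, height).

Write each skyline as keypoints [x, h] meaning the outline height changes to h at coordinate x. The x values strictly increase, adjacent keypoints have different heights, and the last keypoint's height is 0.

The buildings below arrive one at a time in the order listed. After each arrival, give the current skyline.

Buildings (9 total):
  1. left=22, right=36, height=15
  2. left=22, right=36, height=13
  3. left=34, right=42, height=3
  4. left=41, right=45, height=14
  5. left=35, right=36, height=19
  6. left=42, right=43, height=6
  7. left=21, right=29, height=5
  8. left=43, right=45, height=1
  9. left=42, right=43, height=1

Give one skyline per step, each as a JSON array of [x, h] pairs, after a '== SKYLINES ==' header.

== SKYLINES ==
[[22,15],[36,0]]
[[22,15],[36,0]]
[[22,15],[36,3],[42,0]]
[[22,15],[36,3],[41,14],[45,0]]
[[22,15],[35,19],[36,3],[41,14],[45,0]]
[[22,15],[35,19],[36,3],[41,14],[45,0]]
[[21,5],[22,15],[35,19],[36,3],[41,14],[45,0]]
[[21,5],[22,15],[35,19],[36,3],[41,14],[45,0]]
[[21,5],[22,15],[35,19],[36,3],[41,14],[45,0]]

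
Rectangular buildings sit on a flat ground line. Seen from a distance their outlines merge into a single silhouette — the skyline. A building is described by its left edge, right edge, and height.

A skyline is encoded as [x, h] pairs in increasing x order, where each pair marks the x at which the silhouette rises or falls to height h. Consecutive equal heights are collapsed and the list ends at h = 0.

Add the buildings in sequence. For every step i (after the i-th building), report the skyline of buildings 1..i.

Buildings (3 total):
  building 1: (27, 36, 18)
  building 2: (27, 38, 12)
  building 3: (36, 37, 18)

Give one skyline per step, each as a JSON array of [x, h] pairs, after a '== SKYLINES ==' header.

== SKYLINES ==
[[27,18],[36,0]]
[[27,18],[36,12],[38,0]]
[[27,18],[37,12],[38,0]]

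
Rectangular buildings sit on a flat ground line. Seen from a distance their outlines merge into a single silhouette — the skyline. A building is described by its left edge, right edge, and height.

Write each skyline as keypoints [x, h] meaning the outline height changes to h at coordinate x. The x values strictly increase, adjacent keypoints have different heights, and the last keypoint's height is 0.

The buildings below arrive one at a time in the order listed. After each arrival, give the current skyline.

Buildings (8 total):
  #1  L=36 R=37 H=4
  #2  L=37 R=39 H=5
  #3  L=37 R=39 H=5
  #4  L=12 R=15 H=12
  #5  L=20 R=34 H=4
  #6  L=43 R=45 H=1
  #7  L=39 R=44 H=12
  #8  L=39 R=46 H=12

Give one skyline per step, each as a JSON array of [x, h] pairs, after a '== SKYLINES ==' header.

== SKYLINES ==
[[36,4],[37,0]]
[[36,4],[37,5],[39,0]]
[[36,4],[37,5],[39,0]]
[[12,12],[15,0],[36,4],[37,5],[39,0]]
[[12,12],[15,0],[20,4],[34,0],[36,4],[37,5],[39,0]]
[[12,12],[15,0],[20,4],[34,0],[36,4],[37,5],[39,0],[43,1],[45,0]]
[[12,12],[15,0],[20,4],[34,0],[36,4],[37,5],[39,12],[44,1],[45,0]]
[[12,12],[15,0],[20,4],[34,0],[36,4],[37,5],[39,12],[46,0]]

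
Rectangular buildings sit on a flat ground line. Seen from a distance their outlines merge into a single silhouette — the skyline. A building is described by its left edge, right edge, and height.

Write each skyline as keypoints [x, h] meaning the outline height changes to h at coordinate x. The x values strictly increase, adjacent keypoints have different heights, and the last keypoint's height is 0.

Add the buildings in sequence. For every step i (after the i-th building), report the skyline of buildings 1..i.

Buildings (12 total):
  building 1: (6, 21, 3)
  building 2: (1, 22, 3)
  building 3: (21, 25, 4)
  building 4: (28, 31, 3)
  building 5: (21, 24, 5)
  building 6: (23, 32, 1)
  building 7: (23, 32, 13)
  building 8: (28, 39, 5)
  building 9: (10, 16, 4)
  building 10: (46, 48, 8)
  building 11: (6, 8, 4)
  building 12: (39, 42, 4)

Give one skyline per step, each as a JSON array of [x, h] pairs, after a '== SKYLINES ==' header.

== SKYLINES ==
[[6,3],[21,0]]
[[1,3],[22,0]]
[[1,3],[21,4],[25,0]]
[[1,3],[21,4],[25,0],[28,3],[31,0]]
[[1,3],[21,5],[24,4],[25,0],[28,3],[31,0]]
[[1,3],[21,5],[24,4],[25,1],[28,3],[31,1],[32,0]]
[[1,3],[21,5],[23,13],[32,0]]
[[1,3],[21,5],[23,13],[32,5],[39,0]]
[[1,3],[10,4],[16,3],[21,5],[23,13],[32,5],[39,0]]
[[1,3],[10,4],[16,3],[21,5],[23,13],[32,5],[39,0],[46,8],[48,0]]
[[1,3],[6,4],[8,3],[10,4],[16,3],[21,5],[23,13],[32,5],[39,0],[46,8],[48,0]]
[[1,3],[6,4],[8,3],[10,4],[16,3],[21,5],[23,13],[32,5],[39,4],[42,0],[46,8],[48,0]]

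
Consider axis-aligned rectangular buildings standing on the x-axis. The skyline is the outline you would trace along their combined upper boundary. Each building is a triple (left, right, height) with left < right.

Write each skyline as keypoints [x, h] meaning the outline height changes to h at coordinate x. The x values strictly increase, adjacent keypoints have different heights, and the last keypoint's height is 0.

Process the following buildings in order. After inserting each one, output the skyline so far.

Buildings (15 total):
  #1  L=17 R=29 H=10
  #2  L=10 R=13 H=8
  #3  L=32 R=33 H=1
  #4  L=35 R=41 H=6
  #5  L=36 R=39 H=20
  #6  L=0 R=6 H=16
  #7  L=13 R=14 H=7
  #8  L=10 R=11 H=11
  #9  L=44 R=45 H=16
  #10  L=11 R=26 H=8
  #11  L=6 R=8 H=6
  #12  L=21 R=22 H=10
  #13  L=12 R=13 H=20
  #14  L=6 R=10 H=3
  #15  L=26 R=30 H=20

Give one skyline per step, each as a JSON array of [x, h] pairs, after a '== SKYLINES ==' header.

== SKYLINES ==
[[17,10],[29,0]]
[[10,8],[13,0],[17,10],[29,0]]
[[10,8],[13,0],[17,10],[29,0],[32,1],[33,0]]
[[10,8],[13,0],[17,10],[29,0],[32,1],[33,0],[35,6],[41,0]]
[[10,8],[13,0],[17,10],[29,0],[32,1],[33,0],[35,6],[36,20],[39,6],[41,0]]
[[0,16],[6,0],[10,8],[13,0],[17,10],[29,0],[32,1],[33,0],[35,6],[36,20],[39,6],[41,0]]
[[0,16],[6,0],[10,8],[13,7],[14,0],[17,10],[29,0],[32,1],[33,0],[35,6],[36,20],[39,6],[41,0]]
[[0,16],[6,0],[10,11],[11,8],[13,7],[14,0],[17,10],[29,0],[32,1],[33,0],[35,6],[36,20],[39,6],[41,0]]
[[0,16],[6,0],[10,11],[11,8],[13,7],[14,0],[17,10],[29,0],[32,1],[33,0],[35,6],[36,20],[39,6],[41,0],[44,16],[45,0]]
[[0,16],[6,0],[10,11],[11,8],[17,10],[29,0],[32,1],[33,0],[35,6],[36,20],[39,6],[41,0],[44,16],[45,0]]
[[0,16],[6,6],[8,0],[10,11],[11,8],[17,10],[29,0],[32,1],[33,0],[35,6],[36,20],[39,6],[41,0],[44,16],[45,0]]
[[0,16],[6,6],[8,0],[10,11],[11,8],[17,10],[29,0],[32,1],[33,0],[35,6],[36,20],[39,6],[41,0],[44,16],[45,0]]
[[0,16],[6,6],[8,0],[10,11],[11,8],[12,20],[13,8],[17,10],[29,0],[32,1],[33,0],[35,6],[36,20],[39,6],[41,0],[44,16],[45,0]]
[[0,16],[6,6],[8,3],[10,11],[11,8],[12,20],[13,8],[17,10],[29,0],[32,1],[33,0],[35,6],[36,20],[39,6],[41,0],[44,16],[45,0]]
[[0,16],[6,6],[8,3],[10,11],[11,8],[12,20],[13,8],[17,10],[26,20],[30,0],[32,1],[33,0],[35,6],[36,20],[39,6],[41,0],[44,16],[45,0]]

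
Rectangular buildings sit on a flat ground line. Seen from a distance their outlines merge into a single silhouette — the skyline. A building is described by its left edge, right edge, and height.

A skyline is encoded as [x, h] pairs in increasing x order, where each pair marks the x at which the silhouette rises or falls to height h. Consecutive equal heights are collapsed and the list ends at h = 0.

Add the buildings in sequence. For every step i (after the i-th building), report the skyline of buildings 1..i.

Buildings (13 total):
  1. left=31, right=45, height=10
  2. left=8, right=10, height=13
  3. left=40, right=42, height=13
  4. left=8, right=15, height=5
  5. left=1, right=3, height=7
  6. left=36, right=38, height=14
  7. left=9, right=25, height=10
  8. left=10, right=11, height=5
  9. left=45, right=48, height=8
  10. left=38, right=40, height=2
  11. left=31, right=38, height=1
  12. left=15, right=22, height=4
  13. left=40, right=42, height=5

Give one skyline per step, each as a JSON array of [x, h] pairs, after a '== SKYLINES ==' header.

== SKYLINES ==
[[31,10],[45,0]]
[[8,13],[10,0],[31,10],[45,0]]
[[8,13],[10,0],[31,10],[40,13],[42,10],[45,0]]
[[8,13],[10,5],[15,0],[31,10],[40,13],[42,10],[45,0]]
[[1,7],[3,0],[8,13],[10,5],[15,0],[31,10],[40,13],[42,10],[45,0]]
[[1,7],[3,0],[8,13],[10,5],[15,0],[31,10],[36,14],[38,10],[40,13],[42,10],[45,0]]
[[1,7],[3,0],[8,13],[10,10],[25,0],[31,10],[36,14],[38,10],[40,13],[42,10],[45,0]]
[[1,7],[3,0],[8,13],[10,10],[25,0],[31,10],[36,14],[38,10],[40,13],[42,10],[45,0]]
[[1,7],[3,0],[8,13],[10,10],[25,0],[31,10],[36,14],[38,10],[40,13],[42,10],[45,8],[48,0]]
[[1,7],[3,0],[8,13],[10,10],[25,0],[31,10],[36,14],[38,10],[40,13],[42,10],[45,8],[48,0]]
[[1,7],[3,0],[8,13],[10,10],[25,0],[31,10],[36,14],[38,10],[40,13],[42,10],[45,8],[48,0]]
[[1,7],[3,0],[8,13],[10,10],[25,0],[31,10],[36,14],[38,10],[40,13],[42,10],[45,8],[48,0]]
[[1,7],[3,0],[8,13],[10,10],[25,0],[31,10],[36,14],[38,10],[40,13],[42,10],[45,8],[48,0]]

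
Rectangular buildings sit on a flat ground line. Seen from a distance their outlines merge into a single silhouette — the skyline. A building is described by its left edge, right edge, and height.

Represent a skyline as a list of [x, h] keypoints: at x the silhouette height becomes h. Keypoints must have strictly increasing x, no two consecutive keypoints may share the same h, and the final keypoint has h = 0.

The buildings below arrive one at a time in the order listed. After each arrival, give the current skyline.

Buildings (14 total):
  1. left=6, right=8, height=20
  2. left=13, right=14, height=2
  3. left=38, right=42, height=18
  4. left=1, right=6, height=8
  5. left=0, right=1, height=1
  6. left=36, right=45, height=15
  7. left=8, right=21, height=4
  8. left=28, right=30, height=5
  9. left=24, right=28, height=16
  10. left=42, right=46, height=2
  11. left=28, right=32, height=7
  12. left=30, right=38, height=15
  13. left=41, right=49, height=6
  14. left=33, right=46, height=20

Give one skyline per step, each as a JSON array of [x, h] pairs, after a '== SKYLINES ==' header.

== SKYLINES ==
[[6,20],[8,0]]
[[6,20],[8,0],[13,2],[14,0]]
[[6,20],[8,0],[13,2],[14,0],[38,18],[42,0]]
[[1,8],[6,20],[8,0],[13,2],[14,0],[38,18],[42,0]]
[[0,1],[1,8],[6,20],[8,0],[13,2],[14,0],[38,18],[42,0]]
[[0,1],[1,8],[6,20],[8,0],[13,2],[14,0],[36,15],[38,18],[42,15],[45,0]]
[[0,1],[1,8],[6,20],[8,4],[21,0],[36,15],[38,18],[42,15],[45,0]]
[[0,1],[1,8],[6,20],[8,4],[21,0],[28,5],[30,0],[36,15],[38,18],[42,15],[45,0]]
[[0,1],[1,8],[6,20],[8,4],[21,0],[24,16],[28,5],[30,0],[36,15],[38,18],[42,15],[45,0]]
[[0,1],[1,8],[6,20],[8,4],[21,0],[24,16],[28,5],[30,0],[36,15],[38,18],[42,15],[45,2],[46,0]]
[[0,1],[1,8],[6,20],[8,4],[21,0],[24,16],[28,7],[32,0],[36,15],[38,18],[42,15],[45,2],[46,0]]
[[0,1],[1,8],[6,20],[8,4],[21,0],[24,16],[28,7],[30,15],[38,18],[42,15],[45,2],[46,0]]
[[0,1],[1,8],[6,20],[8,4],[21,0],[24,16],[28,7],[30,15],[38,18],[42,15],[45,6],[49,0]]
[[0,1],[1,8],[6,20],[8,4],[21,0],[24,16],[28,7],[30,15],[33,20],[46,6],[49,0]]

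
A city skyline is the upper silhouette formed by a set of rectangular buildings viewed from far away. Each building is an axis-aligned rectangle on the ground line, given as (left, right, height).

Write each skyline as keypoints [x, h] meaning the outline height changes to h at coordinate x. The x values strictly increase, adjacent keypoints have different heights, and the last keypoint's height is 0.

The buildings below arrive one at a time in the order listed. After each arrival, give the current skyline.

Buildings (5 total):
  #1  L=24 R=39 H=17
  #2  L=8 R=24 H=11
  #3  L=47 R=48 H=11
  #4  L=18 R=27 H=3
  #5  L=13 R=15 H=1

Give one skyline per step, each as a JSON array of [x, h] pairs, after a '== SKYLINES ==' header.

== SKYLINES ==
[[24,17],[39,0]]
[[8,11],[24,17],[39,0]]
[[8,11],[24,17],[39,0],[47,11],[48,0]]
[[8,11],[24,17],[39,0],[47,11],[48,0]]
[[8,11],[24,17],[39,0],[47,11],[48,0]]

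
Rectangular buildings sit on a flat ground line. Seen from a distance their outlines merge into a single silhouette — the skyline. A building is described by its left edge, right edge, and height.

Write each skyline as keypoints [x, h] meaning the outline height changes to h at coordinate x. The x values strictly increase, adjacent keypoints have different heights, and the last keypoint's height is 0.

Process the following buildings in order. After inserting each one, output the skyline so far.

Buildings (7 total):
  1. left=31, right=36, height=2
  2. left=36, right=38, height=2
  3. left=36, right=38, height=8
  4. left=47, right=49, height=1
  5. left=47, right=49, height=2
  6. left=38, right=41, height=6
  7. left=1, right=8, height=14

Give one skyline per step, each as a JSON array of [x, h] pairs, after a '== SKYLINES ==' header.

== SKYLINES ==
[[31,2],[36,0]]
[[31,2],[38,0]]
[[31,2],[36,8],[38,0]]
[[31,2],[36,8],[38,0],[47,1],[49,0]]
[[31,2],[36,8],[38,0],[47,2],[49,0]]
[[31,2],[36,8],[38,6],[41,0],[47,2],[49,0]]
[[1,14],[8,0],[31,2],[36,8],[38,6],[41,0],[47,2],[49,0]]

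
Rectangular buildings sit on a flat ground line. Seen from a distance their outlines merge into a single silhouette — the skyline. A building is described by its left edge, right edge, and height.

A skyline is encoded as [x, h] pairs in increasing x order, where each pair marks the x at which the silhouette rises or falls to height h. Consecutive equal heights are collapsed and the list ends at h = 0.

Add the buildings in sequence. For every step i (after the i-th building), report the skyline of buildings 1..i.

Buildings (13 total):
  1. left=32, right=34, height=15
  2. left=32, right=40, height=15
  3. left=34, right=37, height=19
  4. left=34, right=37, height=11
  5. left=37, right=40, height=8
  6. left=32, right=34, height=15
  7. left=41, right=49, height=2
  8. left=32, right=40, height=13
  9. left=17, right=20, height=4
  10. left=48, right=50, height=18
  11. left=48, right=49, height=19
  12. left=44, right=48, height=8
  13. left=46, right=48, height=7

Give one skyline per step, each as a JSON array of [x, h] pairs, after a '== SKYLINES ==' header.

== SKYLINES ==
[[32,15],[34,0]]
[[32,15],[40,0]]
[[32,15],[34,19],[37,15],[40,0]]
[[32,15],[34,19],[37,15],[40,0]]
[[32,15],[34,19],[37,15],[40,0]]
[[32,15],[34,19],[37,15],[40,0]]
[[32,15],[34,19],[37,15],[40,0],[41,2],[49,0]]
[[32,15],[34,19],[37,15],[40,0],[41,2],[49,0]]
[[17,4],[20,0],[32,15],[34,19],[37,15],[40,0],[41,2],[49,0]]
[[17,4],[20,0],[32,15],[34,19],[37,15],[40,0],[41,2],[48,18],[50,0]]
[[17,4],[20,0],[32,15],[34,19],[37,15],[40,0],[41,2],[48,19],[49,18],[50,0]]
[[17,4],[20,0],[32,15],[34,19],[37,15],[40,0],[41,2],[44,8],[48,19],[49,18],[50,0]]
[[17,4],[20,0],[32,15],[34,19],[37,15],[40,0],[41,2],[44,8],[48,19],[49,18],[50,0]]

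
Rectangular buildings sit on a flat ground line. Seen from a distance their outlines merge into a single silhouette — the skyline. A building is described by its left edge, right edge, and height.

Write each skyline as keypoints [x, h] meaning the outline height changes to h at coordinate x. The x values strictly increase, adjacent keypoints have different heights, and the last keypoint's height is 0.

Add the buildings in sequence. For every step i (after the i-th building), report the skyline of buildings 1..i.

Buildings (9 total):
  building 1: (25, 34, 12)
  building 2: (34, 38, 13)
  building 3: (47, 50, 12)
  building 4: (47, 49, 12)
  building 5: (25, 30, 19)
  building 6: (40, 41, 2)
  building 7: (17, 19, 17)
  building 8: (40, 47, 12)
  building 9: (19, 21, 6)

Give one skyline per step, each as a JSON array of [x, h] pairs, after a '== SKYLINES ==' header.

== SKYLINES ==
[[25,12],[34,0]]
[[25,12],[34,13],[38,0]]
[[25,12],[34,13],[38,0],[47,12],[50,0]]
[[25,12],[34,13],[38,0],[47,12],[50,0]]
[[25,19],[30,12],[34,13],[38,0],[47,12],[50,0]]
[[25,19],[30,12],[34,13],[38,0],[40,2],[41,0],[47,12],[50,0]]
[[17,17],[19,0],[25,19],[30,12],[34,13],[38,0],[40,2],[41,0],[47,12],[50,0]]
[[17,17],[19,0],[25,19],[30,12],[34,13],[38,0],[40,12],[50,0]]
[[17,17],[19,6],[21,0],[25,19],[30,12],[34,13],[38,0],[40,12],[50,0]]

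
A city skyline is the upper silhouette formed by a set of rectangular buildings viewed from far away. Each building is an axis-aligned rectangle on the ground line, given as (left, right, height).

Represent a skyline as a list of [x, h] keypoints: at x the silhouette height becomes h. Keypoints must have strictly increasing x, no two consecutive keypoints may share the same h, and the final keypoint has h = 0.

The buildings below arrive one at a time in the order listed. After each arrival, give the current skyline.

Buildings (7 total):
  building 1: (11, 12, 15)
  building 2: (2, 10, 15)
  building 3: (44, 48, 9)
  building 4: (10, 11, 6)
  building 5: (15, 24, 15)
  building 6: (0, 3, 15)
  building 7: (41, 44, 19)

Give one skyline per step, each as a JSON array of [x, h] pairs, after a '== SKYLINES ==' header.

== SKYLINES ==
[[11,15],[12,0]]
[[2,15],[10,0],[11,15],[12,0]]
[[2,15],[10,0],[11,15],[12,0],[44,9],[48,0]]
[[2,15],[10,6],[11,15],[12,0],[44,9],[48,0]]
[[2,15],[10,6],[11,15],[12,0],[15,15],[24,0],[44,9],[48,0]]
[[0,15],[10,6],[11,15],[12,0],[15,15],[24,0],[44,9],[48,0]]
[[0,15],[10,6],[11,15],[12,0],[15,15],[24,0],[41,19],[44,9],[48,0]]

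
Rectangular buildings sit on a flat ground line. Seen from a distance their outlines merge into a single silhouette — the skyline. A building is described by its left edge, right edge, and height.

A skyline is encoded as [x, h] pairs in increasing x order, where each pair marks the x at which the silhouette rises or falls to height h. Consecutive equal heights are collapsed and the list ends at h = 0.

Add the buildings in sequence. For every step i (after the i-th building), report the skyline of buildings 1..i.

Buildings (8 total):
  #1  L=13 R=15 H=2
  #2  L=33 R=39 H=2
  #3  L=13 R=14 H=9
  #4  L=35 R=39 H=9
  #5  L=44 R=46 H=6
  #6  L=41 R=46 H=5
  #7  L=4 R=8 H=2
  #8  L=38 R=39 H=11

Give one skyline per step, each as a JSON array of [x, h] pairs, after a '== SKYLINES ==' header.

== SKYLINES ==
[[13,2],[15,0]]
[[13,2],[15,0],[33,2],[39,0]]
[[13,9],[14,2],[15,0],[33,2],[39,0]]
[[13,9],[14,2],[15,0],[33,2],[35,9],[39,0]]
[[13,9],[14,2],[15,0],[33,2],[35,9],[39,0],[44,6],[46,0]]
[[13,9],[14,2],[15,0],[33,2],[35,9],[39,0],[41,5],[44,6],[46,0]]
[[4,2],[8,0],[13,9],[14,2],[15,0],[33,2],[35,9],[39,0],[41,5],[44,6],[46,0]]
[[4,2],[8,0],[13,9],[14,2],[15,0],[33,2],[35,9],[38,11],[39,0],[41,5],[44,6],[46,0]]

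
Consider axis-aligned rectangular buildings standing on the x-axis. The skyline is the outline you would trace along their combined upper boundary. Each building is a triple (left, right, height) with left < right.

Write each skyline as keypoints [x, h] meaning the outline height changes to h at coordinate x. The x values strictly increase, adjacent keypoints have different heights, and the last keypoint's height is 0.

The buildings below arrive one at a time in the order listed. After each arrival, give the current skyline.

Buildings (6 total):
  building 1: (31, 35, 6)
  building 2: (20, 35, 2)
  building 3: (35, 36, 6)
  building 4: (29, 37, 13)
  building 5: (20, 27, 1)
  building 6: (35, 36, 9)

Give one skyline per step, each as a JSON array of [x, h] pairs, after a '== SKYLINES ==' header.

== SKYLINES ==
[[31,6],[35,0]]
[[20,2],[31,6],[35,0]]
[[20,2],[31,6],[36,0]]
[[20,2],[29,13],[37,0]]
[[20,2],[29,13],[37,0]]
[[20,2],[29,13],[37,0]]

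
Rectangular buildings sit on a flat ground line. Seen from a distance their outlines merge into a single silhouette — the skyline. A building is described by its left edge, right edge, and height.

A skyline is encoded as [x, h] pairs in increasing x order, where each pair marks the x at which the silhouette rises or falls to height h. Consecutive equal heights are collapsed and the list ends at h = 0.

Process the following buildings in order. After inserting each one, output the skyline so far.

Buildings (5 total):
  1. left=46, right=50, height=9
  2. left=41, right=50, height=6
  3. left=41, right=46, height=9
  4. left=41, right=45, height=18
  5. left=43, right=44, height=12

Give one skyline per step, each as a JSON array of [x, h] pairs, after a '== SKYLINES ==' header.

== SKYLINES ==
[[46,9],[50,0]]
[[41,6],[46,9],[50,0]]
[[41,9],[50,0]]
[[41,18],[45,9],[50,0]]
[[41,18],[45,9],[50,0]]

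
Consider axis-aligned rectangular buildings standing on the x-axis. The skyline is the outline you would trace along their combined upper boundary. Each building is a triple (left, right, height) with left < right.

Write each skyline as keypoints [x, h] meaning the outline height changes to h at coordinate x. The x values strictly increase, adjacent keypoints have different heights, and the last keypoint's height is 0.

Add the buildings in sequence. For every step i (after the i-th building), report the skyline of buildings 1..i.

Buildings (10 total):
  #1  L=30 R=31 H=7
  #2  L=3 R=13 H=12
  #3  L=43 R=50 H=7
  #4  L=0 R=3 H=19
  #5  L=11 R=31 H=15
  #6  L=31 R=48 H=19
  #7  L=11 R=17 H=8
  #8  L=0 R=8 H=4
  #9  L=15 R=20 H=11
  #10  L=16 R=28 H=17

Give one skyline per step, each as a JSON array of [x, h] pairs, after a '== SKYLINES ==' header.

== SKYLINES ==
[[30,7],[31,0]]
[[3,12],[13,0],[30,7],[31,0]]
[[3,12],[13,0],[30,7],[31,0],[43,7],[50,0]]
[[0,19],[3,12],[13,0],[30,7],[31,0],[43,7],[50,0]]
[[0,19],[3,12],[11,15],[31,0],[43,7],[50,0]]
[[0,19],[3,12],[11,15],[31,19],[48,7],[50,0]]
[[0,19],[3,12],[11,15],[31,19],[48,7],[50,0]]
[[0,19],[3,12],[11,15],[31,19],[48,7],[50,0]]
[[0,19],[3,12],[11,15],[31,19],[48,7],[50,0]]
[[0,19],[3,12],[11,15],[16,17],[28,15],[31,19],[48,7],[50,0]]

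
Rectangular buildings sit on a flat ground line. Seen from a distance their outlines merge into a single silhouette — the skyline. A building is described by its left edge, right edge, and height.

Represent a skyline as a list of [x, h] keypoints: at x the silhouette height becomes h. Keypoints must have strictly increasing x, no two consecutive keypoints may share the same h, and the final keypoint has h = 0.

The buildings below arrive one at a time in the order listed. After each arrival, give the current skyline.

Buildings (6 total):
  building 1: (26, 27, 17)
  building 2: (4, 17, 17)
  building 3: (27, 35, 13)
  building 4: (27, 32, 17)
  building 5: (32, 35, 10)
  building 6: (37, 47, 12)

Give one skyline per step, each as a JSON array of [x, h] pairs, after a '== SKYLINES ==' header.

== SKYLINES ==
[[26,17],[27,0]]
[[4,17],[17,0],[26,17],[27,0]]
[[4,17],[17,0],[26,17],[27,13],[35,0]]
[[4,17],[17,0],[26,17],[32,13],[35,0]]
[[4,17],[17,0],[26,17],[32,13],[35,0]]
[[4,17],[17,0],[26,17],[32,13],[35,0],[37,12],[47,0]]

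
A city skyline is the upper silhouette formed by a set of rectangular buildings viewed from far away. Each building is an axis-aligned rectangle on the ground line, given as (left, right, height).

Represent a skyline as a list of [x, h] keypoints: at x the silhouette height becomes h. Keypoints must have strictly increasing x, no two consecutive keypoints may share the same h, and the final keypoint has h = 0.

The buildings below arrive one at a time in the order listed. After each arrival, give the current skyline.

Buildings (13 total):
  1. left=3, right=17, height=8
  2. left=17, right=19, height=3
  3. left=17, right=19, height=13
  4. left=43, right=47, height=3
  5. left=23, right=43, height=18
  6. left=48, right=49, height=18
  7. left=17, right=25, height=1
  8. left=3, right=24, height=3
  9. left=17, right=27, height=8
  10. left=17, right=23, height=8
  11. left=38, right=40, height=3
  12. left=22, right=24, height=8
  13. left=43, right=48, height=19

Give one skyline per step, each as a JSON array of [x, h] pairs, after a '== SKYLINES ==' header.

== SKYLINES ==
[[3,8],[17,0]]
[[3,8],[17,3],[19,0]]
[[3,8],[17,13],[19,0]]
[[3,8],[17,13],[19,0],[43,3],[47,0]]
[[3,8],[17,13],[19,0],[23,18],[43,3],[47,0]]
[[3,8],[17,13],[19,0],[23,18],[43,3],[47,0],[48,18],[49,0]]
[[3,8],[17,13],[19,1],[23,18],[43,3],[47,0],[48,18],[49,0]]
[[3,8],[17,13],[19,3],[23,18],[43,3],[47,0],[48,18],[49,0]]
[[3,8],[17,13],[19,8],[23,18],[43,3],[47,0],[48,18],[49,0]]
[[3,8],[17,13],[19,8],[23,18],[43,3],[47,0],[48,18],[49,0]]
[[3,8],[17,13],[19,8],[23,18],[43,3],[47,0],[48,18],[49,0]]
[[3,8],[17,13],[19,8],[23,18],[43,3],[47,0],[48,18],[49,0]]
[[3,8],[17,13],[19,8],[23,18],[43,19],[48,18],[49,0]]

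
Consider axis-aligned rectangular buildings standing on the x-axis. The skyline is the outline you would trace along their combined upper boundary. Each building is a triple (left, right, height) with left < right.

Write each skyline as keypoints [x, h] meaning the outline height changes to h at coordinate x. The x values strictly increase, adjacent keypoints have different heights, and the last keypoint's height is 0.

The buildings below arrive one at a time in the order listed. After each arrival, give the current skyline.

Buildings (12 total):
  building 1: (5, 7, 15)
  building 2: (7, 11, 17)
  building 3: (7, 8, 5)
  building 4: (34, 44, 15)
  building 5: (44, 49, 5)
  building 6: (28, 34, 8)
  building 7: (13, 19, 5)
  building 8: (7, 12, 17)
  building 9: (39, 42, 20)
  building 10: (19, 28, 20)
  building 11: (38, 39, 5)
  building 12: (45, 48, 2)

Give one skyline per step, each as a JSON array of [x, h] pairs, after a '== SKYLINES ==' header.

== SKYLINES ==
[[5,15],[7,0]]
[[5,15],[7,17],[11,0]]
[[5,15],[7,17],[11,0]]
[[5,15],[7,17],[11,0],[34,15],[44,0]]
[[5,15],[7,17],[11,0],[34,15],[44,5],[49,0]]
[[5,15],[7,17],[11,0],[28,8],[34,15],[44,5],[49,0]]
[[5,15],[7,17],[11,0],[13,5],[19,0],[28,8],[34,15],[44,5],[49,0]]
[[5,15],[7,17],[12,0],[13,5],[19,0],[28,8],[34,15],[44,5],[49,0]]
[[5,15],[7,17],[12,0],[13,5],[19,0],[28,8],[34,15],[39,20],[42,15],[44,5],[49,0]]
[[5,15],[7,17],[12,0],[13,5],[19,20],[28,8],[34,15],[39,20],[42,15],[44,5],[49,0]]
[[5,15],[7,17],[12,0],[13,5],[19,20],[28,8],[34,15],[39,20],[42,15],[44,5],[49,0]]
[[5,15],[7,17],[12,0],[13,5],[19,20],[28,8],[34,15],[39,20],[42,15],[44,5],[49,0]]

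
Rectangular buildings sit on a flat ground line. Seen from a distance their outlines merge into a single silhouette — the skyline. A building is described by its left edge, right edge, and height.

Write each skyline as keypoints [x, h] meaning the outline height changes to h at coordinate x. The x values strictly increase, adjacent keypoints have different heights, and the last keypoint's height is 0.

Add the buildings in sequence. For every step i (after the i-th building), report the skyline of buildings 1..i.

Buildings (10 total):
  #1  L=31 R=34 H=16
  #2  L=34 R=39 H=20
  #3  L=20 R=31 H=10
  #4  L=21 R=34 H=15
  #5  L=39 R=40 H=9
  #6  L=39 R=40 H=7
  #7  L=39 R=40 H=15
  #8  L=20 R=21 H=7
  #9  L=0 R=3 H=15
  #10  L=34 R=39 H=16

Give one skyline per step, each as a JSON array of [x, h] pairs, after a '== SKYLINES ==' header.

== SKYLINES ==
[[31,16],[34,0]]
[[31,16],[34,20],[39,0]]
[[20,10],[31,16],[34,20],[39,0]]
[[20,10],[21,15],[31,16],[34,20],[39,0]]
[[20,10],[21,15],[31,16],[34,20],[39,9],[40,0]]
[[20,10],[21,15],[31,16],[34,20],[39,9],[40,0]]
[[20,10],[21,15],[31,16],[34,20],[39,15],[40,0]]
[[20,10],[21,15],[31,16],[34,20],[39,15],[40,0]]
[[0,15],[3,0],[20,10],[21,15],[31,16],[34,20],[39,15],[40,0]]
[[0,15],[3,0],[20,10],[21,15],[31,16],[34,20],[39,15],[40,0]]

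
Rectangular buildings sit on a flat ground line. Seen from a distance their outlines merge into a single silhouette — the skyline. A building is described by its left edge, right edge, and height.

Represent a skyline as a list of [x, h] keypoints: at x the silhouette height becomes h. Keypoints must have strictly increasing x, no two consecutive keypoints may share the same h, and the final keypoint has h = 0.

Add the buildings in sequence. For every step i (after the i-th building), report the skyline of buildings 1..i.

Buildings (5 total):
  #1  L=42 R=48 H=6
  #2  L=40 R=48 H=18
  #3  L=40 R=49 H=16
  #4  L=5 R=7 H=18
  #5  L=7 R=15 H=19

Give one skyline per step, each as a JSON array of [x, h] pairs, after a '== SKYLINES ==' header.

== SKYLINES ==
[[42,6],[48,0]]
[[40,18],[48,0]]
[[40,18],[48,16],[49,0]]
[[5,18],[7,0],[40,18],[48,16],[49,0]]
[[5,18],[7,19],[15,0],[40,18],[48,16],[49,0]]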